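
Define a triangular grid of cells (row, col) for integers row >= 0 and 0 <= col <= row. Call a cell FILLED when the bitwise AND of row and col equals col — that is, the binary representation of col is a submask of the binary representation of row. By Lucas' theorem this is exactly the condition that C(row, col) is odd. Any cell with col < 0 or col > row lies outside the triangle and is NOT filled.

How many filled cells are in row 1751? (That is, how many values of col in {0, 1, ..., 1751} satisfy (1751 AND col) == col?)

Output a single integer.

Answer: 256

Derivation:
1751 in binary = 11011010111
popcount(1751) = number of 1-bits in 11011010111 = 8
A col c satisfies (1751 AND c) == c iff every set bit of c is also set in 1751; each of the 8 set bits of 1751 can independently be on or off in c.
count = 2^8 = 256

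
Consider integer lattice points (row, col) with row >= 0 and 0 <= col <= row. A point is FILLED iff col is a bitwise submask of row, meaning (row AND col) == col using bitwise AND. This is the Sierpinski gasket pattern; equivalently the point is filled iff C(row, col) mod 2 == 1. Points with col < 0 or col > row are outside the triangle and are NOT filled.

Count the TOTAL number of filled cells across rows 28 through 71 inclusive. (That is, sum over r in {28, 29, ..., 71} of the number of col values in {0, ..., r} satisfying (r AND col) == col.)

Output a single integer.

Answer: 612

Derivation:
r28=11100 pc3: +8 =8
r29=11101 pc4: +16 =24
r30=11110 pc4: +16 =40
r31=11111 pc5: +32 =72
r32=100000 pc1: +2 =74
r33=100001 pc2: +4 =78
r34=100010 pc2: +4 =82
r35=100011 pc3: +8 =90
r36=100100 pc2: +4 =94
r37=100101 pc3: +8 =102
r38=100110 pc3: +8 =110
r39=100111 pc4: +16 =126
r40=101000 pc2: +4 =130
r41=101001 pc3: +8 =138
r42=101010 pc3: +8 =146
r43=101011 pc4: +16 =162
r44=101100 pc3: +8 =170
r45=101101 pc4: +16 =186
r46=101110 pc4: +16 =202
r47=101111 pc5: +32 =234
r48=110000 pc2: +4 =238
r49=110001 pc3: +8 =246
r50=110010 pc3: +8 =254
r51=110011 pc4: +16 =270
r52=110100 pc3: +8 =278
r53=110101 pc4: +16 =294
r54=110110 pc4: +16 =310
r55=110111 pc5: +32 =342
r56=111000 pc3: +8 =350
r57=111001 pc4: +16 =366
r58=111010 pc4: +16 =382
r59=111011 pc5: +32 =414
r60=111100 pc4: +16 =430
r61=111101 pc5: +32 =462
r62=111110 pc5: +32 =494
r63=111111 pc6: +64 =558
r64=1000000 pc1: +2 =560
r65=1000001 pc2: +4 =564
r66=1000010 pc2: +4 =568
r67=1000011 pc3: +8 =576
r68=1000100 pc2: +4 =580
r69=1000101 pc3: +8 =588
r70=1000110 pc3: +8 =596
r71=1000111 pc4: +16 =612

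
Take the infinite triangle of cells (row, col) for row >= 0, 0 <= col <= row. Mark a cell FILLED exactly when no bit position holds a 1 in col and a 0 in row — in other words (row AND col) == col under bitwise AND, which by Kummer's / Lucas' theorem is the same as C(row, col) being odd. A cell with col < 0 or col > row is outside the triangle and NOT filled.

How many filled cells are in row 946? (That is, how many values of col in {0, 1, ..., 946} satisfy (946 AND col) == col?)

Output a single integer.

Answer: 64

Derivation:
946 in binary = 1110110010
popcount(946) = number of 1-bits in 1110110010 = 6
A col c satisfies (946 AND c) == c iff every set bit of c is also set in 946; each of the 6 set bits of 946 can independently be on or off in c.
count = 2^6 = 64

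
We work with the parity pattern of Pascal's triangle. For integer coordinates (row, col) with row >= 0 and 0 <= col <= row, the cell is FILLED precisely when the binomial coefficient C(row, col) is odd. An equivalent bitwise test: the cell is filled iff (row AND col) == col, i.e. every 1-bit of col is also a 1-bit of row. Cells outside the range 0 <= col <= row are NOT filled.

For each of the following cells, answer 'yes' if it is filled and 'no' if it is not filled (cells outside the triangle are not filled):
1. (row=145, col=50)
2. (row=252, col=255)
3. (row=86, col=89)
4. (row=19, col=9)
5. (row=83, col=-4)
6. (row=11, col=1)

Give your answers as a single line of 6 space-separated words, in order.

Answer: no no no no no yes

Derivation:
(145,50): row=0b10010001, col=0b110010, row AND col = 0b10000 = 16; 16 != 50 -> empty
(252,255): col outside [0, 252] -> not filled
(86,89): col outside [0, 86] -> not filled
(19,9): row=0b10011, col=0b1001, row AND col = 0b1 = 1; 1 != 9 -> empty
(83,-4): col outside [0, 83] -> not filled
(11,1): row=0b1011, col=0b1, row AND col = 0b1 = 1; 1 == 1 -> filled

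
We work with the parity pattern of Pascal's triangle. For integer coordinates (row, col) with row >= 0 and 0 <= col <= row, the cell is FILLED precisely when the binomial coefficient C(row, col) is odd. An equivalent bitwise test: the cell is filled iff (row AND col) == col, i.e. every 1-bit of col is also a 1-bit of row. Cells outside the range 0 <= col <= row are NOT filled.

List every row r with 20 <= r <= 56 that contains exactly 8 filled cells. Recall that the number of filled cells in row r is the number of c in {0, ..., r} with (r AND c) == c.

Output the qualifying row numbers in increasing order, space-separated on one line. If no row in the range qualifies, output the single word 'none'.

Row r has 2^popcount(r) filled cells, so we need popcount(r) = log2(8) = 3.
Scan r = 20..56 and keep those with exactly 3 one-bits:
r=20=10100 popcount=2 -> skip
r=21=10101 popcount=3 -> KEEP
r=22=10110 popcount=3 -> KEEP
r=23=10111 popcount=4 -> skip
r=24=11000 popcount=2 -> skip
r=25=11001 popcount=3 -> KEEP
r=26=11010 popcount=3 -> KEEP
r=27=11011 popcount=4 -> skip
r=28=11100 popcount=3 -> KEEP
r=29=11101 popcount=4 -> skip
r=30=11110 popcount=4 -> skip
r=31=11111 popcount=5 -> skip
r=32=100000 popcount=1 -> skip
r=33=100001 popcount=2 -> skip
r=34=100010 popcount=2 -> skip
r=35=100011 popcount=3 -> KEEP
r=36=100100 popcount=2 -> skip
r=37=100101 popcount=3 -> KEEP
r=38=100110 popcount=3 -> KEEP
r=39=100111 popcount=4 -> skip
r=40=101000 popcount=2 -> skip
r=41=101001 popcount=3 -> KEEP
r=42=101010 popcount=3 -> KEEP
r=43=101011 popcount=4 -> skip
r=44=101100 popcount=3 -> KEEP
r=45=101101 popcount=4 -> skip
r=46=101110 popcount=4 -> skip
r=47=101111 popcount=5 -> skip
r=48=110000 popcount=2 -> skip
r=49=110001 popcount=3 -> KEEP
r=50=110010 popcount=3 -> KEEP
r=51=110011 popcount=4 -> skip
r=52=110100 popcount=3 -> KEEP
r=53=110101 popcount=4 -> skip
r=54=110110 popcount=4 -> skip
r=55=110111 popcount=5 -> skip
r=56=111000 popcount=3 -> KEEP
Kept rows: 21 22 25 26 28 35 37 38 41 42 44 49 50 52 56

Answer: 21 22 25 26 28 35 37 38 41 42 44 49 50 52 56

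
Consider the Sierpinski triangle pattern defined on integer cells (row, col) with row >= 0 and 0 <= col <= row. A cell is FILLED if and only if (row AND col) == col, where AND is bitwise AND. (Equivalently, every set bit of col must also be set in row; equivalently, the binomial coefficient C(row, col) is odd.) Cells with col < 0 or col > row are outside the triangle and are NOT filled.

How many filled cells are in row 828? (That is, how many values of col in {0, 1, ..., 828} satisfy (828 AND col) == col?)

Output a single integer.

828 in binary = 1100111100
popcount(828) = number of 1-bits in 1100111100 = 6
A col c satisfies (828 AND c) == c iff every set bit of c is also set in 828; each of the 6 set bits of 828 can independently be on or off in c.
count = 2^6 = 64

Answer: 64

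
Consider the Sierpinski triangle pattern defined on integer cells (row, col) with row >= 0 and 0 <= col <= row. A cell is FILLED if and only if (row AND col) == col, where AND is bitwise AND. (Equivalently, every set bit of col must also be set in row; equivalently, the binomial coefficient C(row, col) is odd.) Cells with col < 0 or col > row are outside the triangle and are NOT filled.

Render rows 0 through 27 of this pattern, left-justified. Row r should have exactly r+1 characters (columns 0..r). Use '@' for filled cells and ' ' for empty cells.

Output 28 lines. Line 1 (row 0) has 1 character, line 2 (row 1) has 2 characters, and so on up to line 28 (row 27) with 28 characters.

r0=0: @
r1=1: @@
r2=10: @ @
r3=11: @@@@
r4=100: @   @
r5=101: @@  @@
r6=110: @ @ @ @
r7=111: @@@@@@@@
r8=1000: @       @
r9=1001: @@      @@
r10=1010: @ @     @ @
r11=1011: @@@@    @@@@
r12=1100: @   @   @   @
r13=1101: @@  @@  @@  @@
r14=1110: @ @ @ @ @ @ @ @
r15=1111: @@@@@@@@@@@@@@@@
r16=10000: @               @
r17=10001: @@              @@
r18=10010: @ @             @ @
r19=10011: @@@@            @@@@
r20=10100: @   @           @   @
r21=10101: @@  @@          @@  @@
r22=10110: @ @ @ @         @ @ @ @
r23=10111: @@@@@@@@        @@@@@@@@
r24=11000: @       @       @       @
r25=11001: @@      @@      @@      @@
r26=11010: @ @     @ @     @ @     @ @
r27=11011: @@@@    @@@@    @@@@    @@@@

Answer: @
@@
@ @
@@@@
@   @
@@  @@
@ @ @ @
@@@@@@@@
@       @
@@      @@
@ @     @ @
@@@@    @@@@
@   @   @   @
@@  @@  @@  @@
@ @ @ @ @ @ @ @
@@@@@@@@@@@@@@@@
@               @
@@              @@
@ @             @ @
@@@@            @@@@
@   @           @   @
@@  @@          @@  @@
@ @ @ @         @ @ @ @
@@@@@@@@        @@@@@@@@
@       @       @       @
@@      @@      @@      @@
@ @     @ @     @ @     @ @
@@@@    @@@@    @@@@    @@@@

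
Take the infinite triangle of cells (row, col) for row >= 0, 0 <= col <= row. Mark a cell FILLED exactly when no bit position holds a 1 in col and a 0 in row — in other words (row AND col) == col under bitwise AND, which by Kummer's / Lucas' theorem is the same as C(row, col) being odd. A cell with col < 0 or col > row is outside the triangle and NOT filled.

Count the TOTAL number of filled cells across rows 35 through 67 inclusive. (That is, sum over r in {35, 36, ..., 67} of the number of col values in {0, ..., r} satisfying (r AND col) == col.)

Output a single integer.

Answer: 494

Derivation:
r35=100011 pc3: +8 =8
r36=100100 pc2: +4 =12
r37=100101 pc3: +8 =20
r38=100110 pc3: +8 =28
r39=100111 pc4: +16 =44
r40=101000 pc2: +4 =48
r41=101001 pc3: +8 =56
r42=101010 pc3: +8 =64
r43=101011 pc4: +16 =80
r44=101100 pc3: +8 =88
r45=101101 pc4: +16 =104
r46=101110 pc4: +16 =120
r47=101111 pc5: +32 =152
r48=110000 pc2: +4 =156
r49=110001 pc3: +8 =164
r50=110010 pc3: +8 =172
r51=110011 pc4: +16 =188
r52=110100 pc3: +8 =196
r53=110101 pc4: +16 =212
r54=110110 pc4: +16 =228
r55=110111 pc5: +32 =260
r56=111000 pc3: +8 =268
r57=111001 pc4: +16 =284
r58=111010 pc4: +16 =300
r59=111011 pc5: +32 =332
r60=111100 pc4: +16 =348
r61=111101 pc5: +32 =380
r62=111110 pc5: +32 =412
r63=111111 pc6: +64 =476
r64=1000000 pc1: +2 =478
r65=1000001 pc2: +4 =482
r66=1000010 pc2: +4 =486
r67=1000011 pc3: +8 =494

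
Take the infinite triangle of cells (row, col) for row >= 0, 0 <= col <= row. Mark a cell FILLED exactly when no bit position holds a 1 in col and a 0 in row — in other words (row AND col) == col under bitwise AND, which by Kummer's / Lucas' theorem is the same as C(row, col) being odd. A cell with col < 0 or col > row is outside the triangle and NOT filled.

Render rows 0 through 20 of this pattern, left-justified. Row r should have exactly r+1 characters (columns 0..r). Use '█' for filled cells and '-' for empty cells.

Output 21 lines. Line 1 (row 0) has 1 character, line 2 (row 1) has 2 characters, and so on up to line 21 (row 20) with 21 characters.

Answer: █
██
█-█
████
█---█
██--██
█-█-█-█
████████
█-------█
██------██
█-█-----█-█
████----████
█---█---█---█
██--██--██--██
█-█-█-█-█-█-█-█
████████████████
█---------------█
██--------------██
█-█-------------█-█
████------------████
█---█-----------█---█

Derivation:
r0=0: █
r1=1: ██
r2=10: █-█
r3=11: ████
r4=100: █---█
r5=101: ██--██
r6=110: █-█-█-█
r7=111: ████████
r8=1000: █-------█
r9=1001: ██------██
r10=1010: █-█-----█-█
r11=1011: ████----████
r12=1100: █---█---█---█
r13=1101: ██--██--██--██
r14=1110: █-█-█-█-█-█-█-█
r15=1111: ████████████████
r16=10000: █---------------█
r17=10001: ██--------------██
r18=10010: █-█-------------█-█
r19=10011: ████------------████
r20=10100: █---█-----------█---█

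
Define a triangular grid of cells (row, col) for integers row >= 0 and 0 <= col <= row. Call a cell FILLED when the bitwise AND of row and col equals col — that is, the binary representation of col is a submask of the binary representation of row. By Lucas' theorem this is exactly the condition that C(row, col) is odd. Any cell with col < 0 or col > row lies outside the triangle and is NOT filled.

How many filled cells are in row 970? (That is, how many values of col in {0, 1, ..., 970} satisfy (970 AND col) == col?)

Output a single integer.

970 in binary = 1111001010
popcount(970) = number of 1-bits in 1111001010 = 6
A col c satisfies (970 AND c) == c iff every set bit of c is also set in 970; each of the 6 set bits of 970 can independently be on or off in c.
count = 2^6 = 64

Answer: 64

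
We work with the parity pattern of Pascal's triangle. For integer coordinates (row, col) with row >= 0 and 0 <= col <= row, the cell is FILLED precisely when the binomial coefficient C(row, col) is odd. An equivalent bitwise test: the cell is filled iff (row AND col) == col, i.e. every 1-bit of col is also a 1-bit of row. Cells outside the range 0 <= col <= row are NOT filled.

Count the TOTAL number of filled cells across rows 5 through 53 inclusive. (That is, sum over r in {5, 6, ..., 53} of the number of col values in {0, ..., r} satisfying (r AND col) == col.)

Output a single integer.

r5=101 pc2: +4 =4
r6=110 pc2: +4 =8
r7=111 pc3: +8 =16
r8=1000 pc1: +2 =18
r9=1001 pc2: +4 =22
r10=1010 pc2: +4 =26
r11=1011 pc3: +8 =34
r12=1100 pc2: +4 =38
r13=1101 pc3: +8 =46
r14=1110 pc3: +8 =54
r15=1111 pc4: +16 =70
r16=10000 pc1: +2 =72
r17=10001 pc2: +4 =76
r18=10010 pc2: +4 =80
r19=10011 pc3: +8 =88
r20=10100 pc2: +4 =92
r21=10101 pc3: +8 =100
r22=10110 pc3: +8 =108
r23=10111 pc4: +16 =124
r24=11000 pc2: +4 =128
r25=11001 pc3: +8 =136
r26=11010 pc3: +8 =144
r27=11011 pc4: +16 =160
r28=11100 pc3: +8 =168
r29=11101 pc4: +16 =184
r30=11110 pc4: +16 =200
r31=11111 pc5: +32 =232
r32=100000 pc1: +2 =234
r33=100001 pc2: +4 =238
r34=100010 pc2: +4 =242
r35=100011 pc3: +8 =250
r36=100100 pc2: +4 =254
r37=100101 pc3: +8 =262
r38=100110 pc3: +8 =270
r39=100111 pc4: +16 =286
r40=101000 pc2: +4 =290
r41=101001 pc3: +8 =298
r42=101010 pc3: +8 =306
r43=101011 pc4: +16 =322
r44=101100 pc3: +8 =330
r45=101101 pc4: +16 =346
r46=101110 pc4: +16 =362
r47=101111 pc5: +32 =394
r48=110000 pc2: +4 =398
r49=110001 pc3: +8 =406
r50=110010 pc3: +8 =414
r51=110011 pc4: +16 =430
r52=110100 pc3: +8 =438
r53=110101 pc4: +16 =454

Answer: 454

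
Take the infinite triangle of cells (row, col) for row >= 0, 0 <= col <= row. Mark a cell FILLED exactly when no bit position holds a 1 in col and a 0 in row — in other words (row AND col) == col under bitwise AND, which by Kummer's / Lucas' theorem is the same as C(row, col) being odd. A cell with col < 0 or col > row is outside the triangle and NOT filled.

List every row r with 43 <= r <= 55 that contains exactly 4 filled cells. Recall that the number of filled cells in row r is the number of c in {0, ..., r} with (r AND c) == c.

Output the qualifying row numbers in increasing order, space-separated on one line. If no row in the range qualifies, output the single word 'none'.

Answer: 48

Derivation:
Row r has 2^popcount(r) filled cells, so we need popcount(r) = log2(4) = 2.
Scan r = 43..55 and keep those with exactly 2 one-bits:
r=43=101011 popcount=4 -> skip
r=44=101100 popcount=3 -> skip
r=45=101101 popcount=4 -> skip
r=46=101110 popcount=4 -> skip
r=47=101111 popcount=5 -> skip
r=48=110000 popcount=2 -> KEEP
r=49=110001 popcount=3 -> skip
r=50=110010 popcount=3 -> skip
r=51=110011 popcount=4 -> skip
r=52=110100 popcount=3 -> skip
r=53=110101 popcount=4 -> skip
r=54=110110 popcount=4 -> skip
r=55=110111 popcount=5 -> skip
Kept rows: 48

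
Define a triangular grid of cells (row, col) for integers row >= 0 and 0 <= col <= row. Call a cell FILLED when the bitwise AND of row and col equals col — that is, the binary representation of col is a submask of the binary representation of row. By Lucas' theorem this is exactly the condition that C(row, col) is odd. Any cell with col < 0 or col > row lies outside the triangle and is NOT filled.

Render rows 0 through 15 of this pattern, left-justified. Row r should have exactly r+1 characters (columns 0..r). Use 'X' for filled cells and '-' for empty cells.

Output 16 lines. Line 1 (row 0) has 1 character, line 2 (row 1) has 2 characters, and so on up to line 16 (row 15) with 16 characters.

r0=0: X
r1=1: XX
r2=10: X-X
r3=11: XXXX
r4=100: X---X
r5=101: XX--XX
r6=110: X-X-X-X
r7=111: XXXXXXXX
r8=1000: X-------X
r9=1001: XX------XX
r10=1010: X-X-----X-X
r11=1011: XXXX----XXXX
r12=1100: X---X---X---X
r13=1101: XX--XX--XX--XX
r14=1110: X-X-X-X-X-X-X-X
r15=1111: XXXXXXXXXXXXXXXX

Answer: X
XX
X-X
XXXX
X---X
XX--XX
X-X-X-X
XXXXXXXX
X-------X
XX------XX
X-X-----X-X
XXXX----XXXX
X---X---X---X
XX--XX--XX--XX
X-X-X-X-X-X-X-X
XXXXXXXXXXXXXXXX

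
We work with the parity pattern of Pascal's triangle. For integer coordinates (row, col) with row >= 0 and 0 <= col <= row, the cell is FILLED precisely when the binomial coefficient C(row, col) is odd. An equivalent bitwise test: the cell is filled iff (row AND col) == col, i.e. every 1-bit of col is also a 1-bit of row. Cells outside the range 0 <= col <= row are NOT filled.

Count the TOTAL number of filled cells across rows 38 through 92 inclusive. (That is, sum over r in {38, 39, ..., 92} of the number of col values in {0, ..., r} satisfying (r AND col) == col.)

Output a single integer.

Answer: 814

Derivation:
r38=100110 pc3: +8 =8
r39=100111 pc4: +16 =24
r40=101000 pc2: +4 =28
r41=101001 pc3: +8 =36
r42=101010 pc3: +8 =44
r43=101011 pc4: +16 =60
r44=101100 pc3: +8 =68
r45=101101 pc4: +16 =84
r46=101110 pc4: +16 =100
r47=101111 pc5: +32 =132
r48=110000 pc2: +4 =136
r49=110001 pc3: +8 =144
r50=110010 pc3: +8 =152
r51=110011 pc4: +16 =168
r52=110100 pc3: +8 =176
r53=110101 pc4: +16 =192
r54=110110 pc4: +16 =208
r55=110111 pc5: +32 =240
r56=111000 pc3: +8 =248
r57=111001 pc4: +16 =264
r58=111010 pc4: +16 =280
r59=111011 pc5: +32 =312
r60=111100 pc4: +16 =328
r61=111101 pc5: +32 =360
r62=111110 pc5: +32 =392
r63=111111 pc6: +64 =456
r64=1000000 pc1: +2 =458
r65=1000001 pc2: +4 =462
r66=1000010 pc2: +4 =466
r67=1000011 pc3: +8 =474
r68=1000100 pc2: +4 =478
r69=1000101 pc3: +8 =486
r70=1000110 pc3: +8 =494
r71=1000111 pc4: +16 =510
r72=1001000 pc2: +4 =514
r73=1001001 pc3: +8 =522
r74=1001010 pc3: +8 =530
r75=1001011 pc4: +16 =546
r76=1001100 pc3: +8 =554
r77=1001101 pc4: +16 =570
r78=1001110 pc4: +16 =586
r79=1001111 pc5: +32 =618
r80=1010000 pc2: +4 =622
r81=1010001 pc3: +8 =630
r82=1010010 pc3: +8 =638
r83=1010011 pc4: +16 =654
r84=1010100 pc3: +8 =662
r85=1010101 pc4: +16 =678
r86=1010110 pc4: +16 =694
r87=1010111 pc5: +32 =726
r88=1011000 pc3: +8 =734
r89=1011001 pc4: +16 =750
r90=1011010 pc4: +16 =766
r91=1011011 pc5: +32 =798
r92=1011100 pc4: +16 =814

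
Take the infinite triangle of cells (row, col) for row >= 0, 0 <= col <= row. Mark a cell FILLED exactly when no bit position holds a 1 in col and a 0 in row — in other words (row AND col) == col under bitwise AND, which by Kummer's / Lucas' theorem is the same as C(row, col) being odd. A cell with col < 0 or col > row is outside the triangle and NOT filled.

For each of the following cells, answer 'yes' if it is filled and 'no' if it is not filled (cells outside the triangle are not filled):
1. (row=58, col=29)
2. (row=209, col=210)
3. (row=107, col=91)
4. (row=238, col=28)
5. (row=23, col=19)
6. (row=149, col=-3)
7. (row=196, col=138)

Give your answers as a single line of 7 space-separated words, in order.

(58,29): row=0b111010, col=0b11101, row AND col = 0b11000 = 24; 24 != 29 -> empty
(209,210): col outside [0, 209] -> not filled
(107,91): row=0b1101011, col=0b1011011, row AND col = 0b1001011 = 75; 75 != 91 -> empty
(238,28): row=0b11101110, col=0b11100, row AND col = 0b1100 = 12; 12 != 28 -> empty
(23,19): row=0b10111, col=0b10011, row AND col = 0b10011 = 19; 19 == 19 -> filled
(149,-3): col outside [0, 149] -> not filled
(196,138): row=0b11000100, col=0b10001010, row AND col = 0b10000000 = 128; 128 != 138 -> empty

Answer: no no no no yes no no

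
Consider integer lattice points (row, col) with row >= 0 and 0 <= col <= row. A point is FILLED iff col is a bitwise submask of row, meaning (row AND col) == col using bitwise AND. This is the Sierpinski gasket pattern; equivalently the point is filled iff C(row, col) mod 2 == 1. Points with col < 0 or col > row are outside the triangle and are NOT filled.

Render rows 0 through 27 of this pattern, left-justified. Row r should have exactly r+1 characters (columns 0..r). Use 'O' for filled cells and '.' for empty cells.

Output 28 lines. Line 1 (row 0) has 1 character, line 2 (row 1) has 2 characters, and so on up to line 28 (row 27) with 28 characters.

Answer: O
OO
O.O
OOOO
O...O
OO..OO
O.O.O.O
OOOOOOOO
O.......O
OO......OO
O.O.....O.O
OOOO....OOOO
O...O...O...O
OO..OO..OO..OO
O.O.O.O.O.O.O.O
OOOOOOOOOOOOOOOO
O...............O
OO..............OO
O.O.............O.O
OOOO............OOOO
O...O...........O...O
OO..OO..........OO..OO
O.O.O.O.........O.O.O.O
OOOOOOOO........OOOOOOOO
O.......O.......O.......O
OO......OO......OO......OO
O.O.....O.O.....O.O.....O.O
OOOO....OOOO....OOOO....OOOO

Derivation:
r0=0: O
r1=1: OO
r2=10: O.O
r3=11: OOOO
r4=100: O...O
r5=101: OO..OO
r6=110: O.O.O.O
r7=111: OOOOOOOO
r8=1000: O.......O
r9=1001: OO......OO
r10=1010: O.O.....O.O
r11=1011: OOOO....OOOO
r12=1100: O...O...O...O
r13=1101: OO..OO..OO..OO
r14=1110: O.O.O.O.O.O.O.O
r15=1111: OOOOOOOOOOOOOOOO
r16=10000: O...............O
r17=10001: OO..............OO
r18=10010: O.O.............O.O
r19=10011: OOOO............OOOO
r20=10100: O...O...........O...O
r21=10101: OO..OO..........OO..OO
r22=10110: O.O.O.O.........O.O.O.O
r23=10111: OOOOOOOO........OOOOOOOO
r24=11000: O.......O.......O.......O
r25=11001: OO......OO......OO......OO
r26=11010: O.O.....O.O.....O.O.....O.O
r27=11011: OOOO....OOOO....OOOO....OOOO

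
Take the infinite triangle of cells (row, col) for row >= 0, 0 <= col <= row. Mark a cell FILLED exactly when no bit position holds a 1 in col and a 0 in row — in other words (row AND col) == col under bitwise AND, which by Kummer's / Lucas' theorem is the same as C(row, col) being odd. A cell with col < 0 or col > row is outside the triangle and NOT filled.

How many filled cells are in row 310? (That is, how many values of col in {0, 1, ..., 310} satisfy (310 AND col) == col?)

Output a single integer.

310 in binary = 100110110
popcount(310) = number of 1-bits in 100110110 = 5
A col c satisfies (310 AND c) == c iff every set bit of c is also set in 310; each of the 5 set bits of 310 can independently be on or off in c.
count = 2^5 = 32

Answer: 32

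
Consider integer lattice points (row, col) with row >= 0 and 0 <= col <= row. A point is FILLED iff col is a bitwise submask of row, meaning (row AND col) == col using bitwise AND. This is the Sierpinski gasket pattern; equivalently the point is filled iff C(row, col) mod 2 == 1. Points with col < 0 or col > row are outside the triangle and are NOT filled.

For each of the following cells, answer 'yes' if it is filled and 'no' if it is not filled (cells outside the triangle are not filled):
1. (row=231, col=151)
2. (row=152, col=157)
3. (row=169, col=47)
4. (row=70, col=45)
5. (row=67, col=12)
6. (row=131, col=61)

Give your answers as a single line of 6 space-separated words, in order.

(231,151): row=0b11100111, col=0b10010111, row AND col = 0b10000111 = 135; 135 != 151 -> empty
(152,157): col outside [0, 152] -> not filled
(169,47): row=0b10101001, col=0b101111, row AND col = 0b101001 = 41; 41 != 47 -> empty
(70,45): row=0b1000110, col=0b101101, row AND col = 0b100 = 4; 4 != 45 -> empty
(67,12): row=0b1000011, col=0b1100, row AND col = 0b0 = 0; 0 != 12 -> empty
(131,61): row=0b10000011, col=0b111101, row AND col = 0b1 = 1; 1 != 61 -> empty

Answer: no no no no no no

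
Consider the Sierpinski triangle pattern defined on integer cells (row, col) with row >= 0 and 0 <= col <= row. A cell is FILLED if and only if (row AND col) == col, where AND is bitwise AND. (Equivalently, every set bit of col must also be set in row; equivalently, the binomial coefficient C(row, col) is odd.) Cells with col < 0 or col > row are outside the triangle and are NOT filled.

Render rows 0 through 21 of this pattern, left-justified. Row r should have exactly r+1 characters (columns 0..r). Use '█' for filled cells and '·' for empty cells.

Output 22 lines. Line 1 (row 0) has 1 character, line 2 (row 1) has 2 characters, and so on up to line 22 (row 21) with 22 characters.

r0=0: █
r1=1: ██
r2=10: █·█
r3=11: ████
r4=100: █···█
r5=101: ██··██
r6=110: █·█·█·█
r7=111: ████████
r8=1000: █·······█
r9=1001: ██······██
r10=1010: █·█·····█·█
r11=1011: ████····████
r12=1100: █···█···█···█
r13=1101: ██··██··██··██
r14=1110: █·█·█·█·█·█·█·█
r15=1111: ████████████████
r16=10000: █···············█
r17=10001: ██··············██
r18=10010: █·█·············█·█
r19=10011: ████············████
r20=10100: █···█···········█···█
r21=10101: ██··██··········██··██

Answer: █
██
█·█
████
█···█
██··██
█·█·█·█
████████
█·······█
██······██
█·█·····█·█
████····████
█···█···█···█
██··██··██··██
█·█·█·█·█·█·█·█
████████████████
█···············█
██··············██
█·█·············█·█
████············████
█···█···········█···█
██··██··········██··██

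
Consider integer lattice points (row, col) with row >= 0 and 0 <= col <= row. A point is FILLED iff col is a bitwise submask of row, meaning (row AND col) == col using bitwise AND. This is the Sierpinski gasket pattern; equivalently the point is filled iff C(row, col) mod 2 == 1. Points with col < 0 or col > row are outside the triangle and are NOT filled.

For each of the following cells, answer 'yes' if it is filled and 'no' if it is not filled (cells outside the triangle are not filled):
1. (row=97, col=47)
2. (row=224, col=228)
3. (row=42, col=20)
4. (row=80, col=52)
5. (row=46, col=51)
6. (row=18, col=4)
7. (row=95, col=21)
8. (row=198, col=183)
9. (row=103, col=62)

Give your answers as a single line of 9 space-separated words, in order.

Answer: no no no no no no yes no no

Derivation:
(97,47): row=0b1100001, col=0b101111, row AND col = 0b100001 = 33; 33 != 47 -> empty
(224,228): col outside [0, 224] -> not filled
(42,20): row=0b101010, col=0b10100, row AND col = 0b0 = 0; 0 != 20 -> empty
(80,52): row=0b1010000, col=0b110100, row AND col = 0b10000 = 16; 16 != 52 -> empty
(46,51): col outside [0, 46] -> not filled
(18,4): row=0b10010, col=0b100, row AND col = 0b0 = 0; 0 != 4 -> empty
(95,21): row=0b1011111, col=0b10101, row AND col = 0b10101 = 21; 21 == 21 -> filled
(198,183): row=0b11000110, col=0b10110111, row AND col = 0b10000110 = 134; 134 != 183 -> empty
(103,62): row=0b1100111, col=0b111110, row AND col = 0b100110 = 38; 38 != 62 -> empty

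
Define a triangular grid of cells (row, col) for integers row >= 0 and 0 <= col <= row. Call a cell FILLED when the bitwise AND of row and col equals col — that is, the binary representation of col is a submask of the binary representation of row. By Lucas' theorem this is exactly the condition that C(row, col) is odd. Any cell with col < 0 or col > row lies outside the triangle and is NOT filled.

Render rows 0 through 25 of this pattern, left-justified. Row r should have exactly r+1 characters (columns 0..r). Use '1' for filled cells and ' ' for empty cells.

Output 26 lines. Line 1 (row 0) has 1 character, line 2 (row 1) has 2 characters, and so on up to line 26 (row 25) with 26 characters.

r0=0: 1
r1=1: 11
r2=10: 1 1
r3=11: 1111
r4=100: 1   1
r5=101: 11  11
r6=110: 1 1 1 1
r7=111: 11111111
r8=1000: 1       1
r9=1001: 11      11
r10=1010: 1 1     1 1
r11=1011: 1111    1111
r12=1100: 1   1   1   1
r13=1101: 11  11  11  11
r14=1110: 1 1 1 1 1 1 1 1
r15=1111: 1111111111111111
r16=10000: 1               1
r17=10001: 11              11
r18=10010: 1 1             1 1
r19=10011: 1111            1111
r20=10100: 1   1           1   1
r21=10101: 11  11          11  11
r22=10110: 1 1 1 1         1 1 1 1
r23=10111: 11111111        11111111
r24=11000: 1       1       1       1
r25=11001: 11      11      11      11

Answer: 1
11
1 1
1111
1   1
11  11
1 1 1 1
11111111
1       1
11      11
1 1     1 1
1111    1111
1   1   1   1
11  11  11  11
1 1 1 1 1 1 1 1
1111111111111111
1               1
11              11
1 1             1 1
1111            1111
1   1           1   1
11  11          11  11
1 1 1 1         1 1 1 1
11111111        11111111
1       1       1       1
11      11      11      11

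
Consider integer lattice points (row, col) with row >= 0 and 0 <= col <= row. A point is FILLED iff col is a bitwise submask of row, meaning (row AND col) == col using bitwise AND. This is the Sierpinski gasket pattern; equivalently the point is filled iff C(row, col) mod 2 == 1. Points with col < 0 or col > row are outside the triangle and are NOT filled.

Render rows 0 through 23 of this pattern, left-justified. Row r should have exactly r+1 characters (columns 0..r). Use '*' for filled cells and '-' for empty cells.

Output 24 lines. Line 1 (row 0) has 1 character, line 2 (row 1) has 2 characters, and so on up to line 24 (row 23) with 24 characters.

Answer: *
**
*-*
****
*---*
**--**
*-*-*-*
********
*-------*
**------**
*-*-----*-*
****----****
*---*---*---*
**--**--**--**
*-*-*-*-*-*-*-*
****************
*---------------*
**--------------**
*-*-------------*-*
****------------****
*---*-----------*---*
**--**----------**--**
*-*-*-*---------*-*-*-*
********--------********

Derivation:
r0=0: *
r1=1: **
r2=10: *-*
r3=11: ****
r4=100: *---*
r5=101: **--**
r6=110: *-*-*-*
r7=111: ********
r8=1000: *-------*
r9=1001: **------**
r10=1010: *-*-----*-*
r11=1011: ****----****
r12=1100: *---*---*---*
r13=1101: **--**--**--**
r14=1110: *-*-*-*-*-*-*-*
r15=1111: ****************
r16=10000: *---------------*
r17=10001: **--------------**
r18=10010: *-*-------------*-*
r19=10011: ****------------****
r20=10100: *---*-----------*---*
r21=10101: **--**----------**--**
r22=10110: *-*-*-*---------*-*-*-*
r23=10111: ********--------********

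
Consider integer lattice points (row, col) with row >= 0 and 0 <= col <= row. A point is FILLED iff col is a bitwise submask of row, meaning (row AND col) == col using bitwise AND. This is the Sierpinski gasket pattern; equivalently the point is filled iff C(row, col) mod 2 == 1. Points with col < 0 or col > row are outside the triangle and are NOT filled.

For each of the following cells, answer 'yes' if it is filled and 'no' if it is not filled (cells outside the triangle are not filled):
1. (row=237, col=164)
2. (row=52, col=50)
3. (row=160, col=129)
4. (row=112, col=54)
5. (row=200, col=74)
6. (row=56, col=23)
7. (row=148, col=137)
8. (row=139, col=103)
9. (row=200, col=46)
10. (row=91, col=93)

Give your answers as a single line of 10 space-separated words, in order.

Answer: yes no no no no no no no no no

Derivation:
(237,164): row=0b11101101, col=0b10100100, row AND col = 0b10100100 = 164; 164 == 164 -> filled
(52,50): row=0b110100, col=0b110010, row AND col = 0b110000 = 48; 48 != 50 -> empty
(160,129): row=0b10100000, col=0b10000001, row AND col = 0b10000000 = 128; 128 != 129 -> empty
(112,54): row=0b1110000, col=0b110110, row AND col = 0b110000 = 48; 48 != 54 -> empty
(200,74): row=0b11001000, col=0b1001010, row AND col = 0b1001000 = 72; 72 != 74 -> empty
(56,23): row=0b111000, col=0b10111, row AND col = 0b10000 = 16; 16 != 23 -> empty
(148,137): row=0b10010100, col=0b10001001, row AND col = 0b10000000 = 128; 128 != 137 -> empty
(139,103): row=0b10001011, col=0b1100111, row AND col = 0b11 = 3; 3 != 103 -> empty
(200,46): row=0b11001000, col=0b101110, row AND col = 0b1000 = 8; 8 != 46 -> empty
(91,93): col outside [0, 91] -> not filled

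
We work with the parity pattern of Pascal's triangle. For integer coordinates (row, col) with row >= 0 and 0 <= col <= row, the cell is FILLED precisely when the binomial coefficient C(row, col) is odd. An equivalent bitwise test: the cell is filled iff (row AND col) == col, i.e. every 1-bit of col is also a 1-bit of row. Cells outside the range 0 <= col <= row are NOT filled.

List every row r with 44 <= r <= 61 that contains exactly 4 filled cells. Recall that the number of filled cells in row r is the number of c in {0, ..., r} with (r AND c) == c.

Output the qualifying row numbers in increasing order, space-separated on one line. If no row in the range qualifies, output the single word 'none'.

Row r has 2^popcount(r) filled cells, so we need popcount(r) = log2(4) = 2.
Scan r = 44..61 and keep those with exactly 2 one-bits:
r=44=101100 popcount=3 -> skip
r=45=101101 popcount=4 -> skip
r=46=101110 popcount=4 -> skip
r=47=101111 popcount=5 -> skip
r=48=110000 popcount=2 -> KEEP
r=49=110001 popcount=3 -> skip
r=50=110010 popcount=3 -> skip
r=51=110011 popcount=4 -> skip
r=52=110100 popcount=3 -> skip
r=53=110101 popcount=4 -> skip
r=54=110110 popcount=4 -> skip
r=55=110111 popcount=5 -> skip
r=56=111000 popcount=3 -> skip
r=57=111001 popcount=4 -> skip
r=58=111010 popcount=4 -> skip
r=59=111011 popcount=5 -> skip
r=60=111100 popcount=4 -> skip
r=61=111101 popcount=5 -> skip
Kept rows: 48

Answer: 48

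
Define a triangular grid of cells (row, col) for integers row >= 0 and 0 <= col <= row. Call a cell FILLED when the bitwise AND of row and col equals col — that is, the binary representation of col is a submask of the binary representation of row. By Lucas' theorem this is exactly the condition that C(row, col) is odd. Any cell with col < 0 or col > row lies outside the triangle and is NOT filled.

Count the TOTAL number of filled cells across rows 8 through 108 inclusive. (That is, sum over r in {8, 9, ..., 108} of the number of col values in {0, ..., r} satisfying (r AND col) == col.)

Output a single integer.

Answer: 1384

Derivation:
r8=1000 pc1: +2 =2
r9=1001 pc2: +4 =6
r10=1010 pc2: +4 =10
r11=1011 pc3: +8 =18
r12=1100 pc2: +4 =22
r13=1101 pc3: +8 =30
r14=1110 pc3: +8 =38
r15=1111 pc4: +16 =54
r16=10000 pc1: +2 =56
r17=10001 pc2: +4 =60
r18=10010 pc2: +4 =64
r19=10011 pc3: +8 =72
r20=10100 pc2: +4 =76
r21=10101 pc3: +8 =84
r22=10110 pc3: +8 =92
r23=10111 pc4: +16 =108
r24=11000 pc2: +4 =112
r25=11001 pc3: +8 =120
r26=11010 pc3: +8 =128
r27=11011 pc4: +16 =144
r28=11100 pc3: +8 =152
r29=11101 pc4: +16 =168
r30=11110 pc4: +16 =184
r31=11111 pc5: +32 =216
r32=100000 pc1: +2 =218
r33=100001 pc2: +4 =222
r34=100010 pc2: +4 =226
r35=100011 pc3: +8 =234
r36=100100 pc2: +4 =238
r37=100101 pc3: +8 =246
r38=100110 pc3: +8 =254
r39=100111 pc4: +16 =270
r40=101000 pc2: +4 =274
r41=101001 pc3: +8 =282
r42=101010 pc3: +8 =290
r43=101011 pc4: +16 =306
r44=101100 pc3: +8 =314
r45=101101 pc4: +16 =330
r46=101110 pc4: +16 =346
r47=101111 pc5: +32 =378
r48=110000 pc2: +4 =382
r49=110001 pc3: +8 =390
r50=110010 pc3: +8 =398
r51=110011 pc4: +16 =414
r52=110100 pc3: +8 =422
r53=110101 pc4: +16 =438
r54=110110 pc4: +16 =454
r55=110111 pc5: +32 =486
r56=111000 pc3: +8 =494
r57=111001 pc4: +16 =510
r58=111010 pc4: +16 =526
r59=111011 pc5: +32 =558
r60=111100 pc4: +16 =574
r61=111101 pc5: +32 =606
r62=111110 pc5: +32 =638
r63=111111 pc6: +64 =702
r64=1000000 pc1: +2 =704
r65=1000001 pc2: +4 =708
r66=1000010 pc2: +4 =712
r67=1000011 pc3: +8 =720
r68=1000100 pc2: +4 =724
r69=1000101 pc3: +8 =732
r70=1000110 pc3: +8 =740
r71=1000111 pc4: +16 =756
r72=1001000 pc2: +4 =760
r73=1001001 pc3: +8 =768
r74=1001010 pc3: +8 =776
r75=1001011 pc4: +16 =792
r76=1001100 pc3: +8 =800
r77=1001101 pc4: +16 =816
r78=1001110 pc4: +16 =832
r79=1001111 pc5: +32 =864
r80=1010000 pc2: +4 =868
r81=1010001 pc3: +8 =876
r82=1010010 pc3: +8 =884
r83=1010011 pc4: +16 =900
r84=1010100 pc3: +8 =908
r85=1010101 pc4: +16 =924
r86=1010110 pc4: +16 =940
r87=1010111 pc5: +32 =972
r88=1011000 pc3: +8 =980
r89=1011001 pc4: +16 =996
r90=1011010 pc4: +16 =1012
r91=1011011 pc5: +32 =1044
r92=1011100 pc4: +16 =1060
r93=1011101 pc5: +32 =1092
r94=1011110 pc5: +32 =1124
r95=1011111 pc6: +64 =1188
r96=1100000 pc2: +4 =1192
r97=1100001 pc3: +8 =1200
r98=1100010 pc3: +8 =1208
r99=1100011 pc4: +16 =1224
r100=1100100 pc3: +8 =1232
r101=1100101 pc4: +16 =1248
r102=1100110 pc4: +16 =1264
r103=1100111 pc5: +32 =1296
r104=1101000 pc3: +8 =1304
r105=1101001 pc4: +16 =1320
r106=1101010 pc4: +16 =1336
r107=1101011 pc5: +32 =1368
r108=1101100 pc4: +16 =1384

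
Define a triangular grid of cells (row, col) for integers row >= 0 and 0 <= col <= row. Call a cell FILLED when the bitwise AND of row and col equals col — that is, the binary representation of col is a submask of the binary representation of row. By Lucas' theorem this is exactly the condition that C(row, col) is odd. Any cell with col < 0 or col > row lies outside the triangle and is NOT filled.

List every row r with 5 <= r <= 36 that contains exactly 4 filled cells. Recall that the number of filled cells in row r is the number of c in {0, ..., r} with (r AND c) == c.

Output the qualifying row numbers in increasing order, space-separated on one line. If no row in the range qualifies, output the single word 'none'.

Answer: 5 6 9 10 12 17 18 20 24 33 34 36

Derivation:
Row r has 2^popcount(r) filled cells, so we need popcount(r) = log2(4) = 2.
Scan r = 5..36 and keep those with exactly 2 one-bits:
r=5=101 popcount=2 -> KEEP
r=6=110 popcount=2 -> KEEP
r=7=111 popcount=3 -> skip
r=8=1000 popcount=1 -> skip
r=9=1001 popcount=2 -> KEEP
r=10=1010 popcount=2 -> KEEP
r=11=1011 popcount=3 -> skip
r=12=1100 popcount=2 -> KEEP
r=13=1101 popcount=3 -> skip
r=14=1110 popcount=3 -> skip
r=15=1111 popcount=4 -> skip
r=16=10000 popcount=1 -> skip
r=17=10001 popcount=2 -> KEEP
r=18=10010 popcount=2 -> KEEP
r=19=10011 popcount=3 -> skip
r=20=10100 popcount=2 -> KEEP
r=21=10101 popcount=3 -> skip
r=22=10110 popcount=3 -> skip
r=23=10111 popcount=4 -> skip
r=24=11000 popcount=2 -> KEEP
r=25=11001 popcount=3 -> skip
r=26=11010 popcount=3 -> skip
r=27=11011 popcount=4 -> skip
r=28=11100 popcount=3 -> skip
r=29=11101 popcount=4 -> skip
r=30=11110 popcount=4 -> skip
r=31=11111 popcount=5 -> skip
r=32=100000 popcount=1 -> skip
r=33=100001 popcount=2 -> KEEP
r=34=100010 popcount=2 -> KEEP
r=35=100011 popcount=3 -> skip
r=36=100100 popcount=2 -> KEEP
Kept rows: 5 6 9 10 12 17 18 20 24 33 34 36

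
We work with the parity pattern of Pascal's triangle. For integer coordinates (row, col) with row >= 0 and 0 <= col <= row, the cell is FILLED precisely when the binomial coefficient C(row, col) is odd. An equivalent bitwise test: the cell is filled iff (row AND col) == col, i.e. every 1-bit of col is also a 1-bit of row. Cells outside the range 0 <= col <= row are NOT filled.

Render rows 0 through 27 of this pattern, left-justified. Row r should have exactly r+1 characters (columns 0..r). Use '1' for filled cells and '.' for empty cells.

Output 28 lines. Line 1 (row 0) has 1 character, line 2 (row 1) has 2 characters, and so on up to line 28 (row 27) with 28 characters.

r0=0: 1
r1=1: 11
r2=10: 1.1
r3=11: 1111
r4=100: 1...1
r5=101: 11..11
r6=110: 1.1.1.1
r7=111: 11111111
r8=1000: 1.......1
r9=1001: 11......11
r10=1010: 1.1.....1.1
r11=1011: 1111....1111
r12=1100: 1...1...1...1
r13=1101: 11..11..11..11
r14=1110: 1.1.1.1.1.1.1.1
r15=1111: 1111111111111111
r16=10000: 1...............1
r17=10001: 11..............11
r18=10010: 1.1.............1.1
r19=10011: 1111............1111
r20=10100: 1...1...........1...1
r21=10101: 11..11..........11..11
r22=10110: 1.1.1.1.........1.1.1.1
r23=10111: 11111111........11111111
r24=11000: 1.......1.......1.......1
r25=11001: 11......11......11......11
r26=11010: 1.1.....1.1.....1.1.....1.1
r27=11011: 1111....1111....1111....1111

Answer: 1
11
1.1
1111
1...1
11..11
1.1.1.1
11111111
1.......1
11......11
1.1.....1.1
1111....1111
1...1...1...1
11..11..11..11
1.1.1.1.1.1.1.1
1111111111111111
1...............1
11..............11
1.1.............1.1
1111............1111
1...1...........1...1
11..11..........11..11
1.1.1.1.........1.1.1.1
11111111........11111111
1.......1.......1.......1
11......11......11......11
1.1.....1.1.....1.1.....1.1
1111....1111....1111....1111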